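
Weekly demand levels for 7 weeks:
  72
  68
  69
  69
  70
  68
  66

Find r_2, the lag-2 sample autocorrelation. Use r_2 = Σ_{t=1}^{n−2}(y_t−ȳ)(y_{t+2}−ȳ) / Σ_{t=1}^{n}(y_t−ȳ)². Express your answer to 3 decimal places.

Mean ȳ = (72 + 68 + 69 + 69 + 70 + 68 + 66)/7 = 68.8571
Deviations from mean: 3.1429, -0.8571, 0.1429, 0.1429, 1.1429, -0.8571, -2.8571
Σ(y_t−ȳ)(y_{t+2}−ȳ) = (0.4490) + (-0.1224) + (0.1633) + (-0.1224) + (-3.2653) = -2.8980
Denominator Σ(y_t−ȳ)² = 20.8571
r_2 = -2.8980 / 20.8571 = -0.139

-0.139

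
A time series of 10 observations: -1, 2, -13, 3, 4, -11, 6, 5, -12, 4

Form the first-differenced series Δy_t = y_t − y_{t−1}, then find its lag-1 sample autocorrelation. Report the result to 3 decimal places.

-0.519

First differences Δy: 3, -15, 16, 1, -15, 17, -1, -17, 16
Mean of differences = 0.5556
Numerator Σ(Δy_t−Δȳ)(Δy_{t+1}−Δȳ) = -803.5309
Denominator Σ(Δy_t−Δȳ)² = 1548.2222
r_1(Δy) = -803.5309 / 1548.2222 = -0.519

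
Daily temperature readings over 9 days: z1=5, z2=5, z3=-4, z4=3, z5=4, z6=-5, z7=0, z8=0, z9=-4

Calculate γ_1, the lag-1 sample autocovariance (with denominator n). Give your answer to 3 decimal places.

-1.837

Mean z̄ = (5 + 5 − 4 + 3 + 4 − 5 + 0 + 0 − 4)/9 = 0.4444
Σ_{t=1}^{8}(z_t−z̄)(z_{t+1}−z̄) = -16.5309
γ_1 = -16.5309 / 9 = -1.837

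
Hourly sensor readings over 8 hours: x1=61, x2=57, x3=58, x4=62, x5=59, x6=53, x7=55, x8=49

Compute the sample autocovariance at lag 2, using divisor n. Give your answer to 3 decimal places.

Mean x̄ = (61 + 57 + 58 + 62 + 59 + 53 + 55 + 49)/8 = 56.7500
Σ_{t=1}^{6}(x_t−x̄)(x_{t+2}−x̄) = 14.8750
γ_2 = 14.8750 / 8 = 1.859

1.859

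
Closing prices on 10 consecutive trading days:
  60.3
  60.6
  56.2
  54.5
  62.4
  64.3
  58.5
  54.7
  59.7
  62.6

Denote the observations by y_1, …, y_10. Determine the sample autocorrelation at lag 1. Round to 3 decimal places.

0.119

Mean ȳ = (60.3 + 60.6 + 56.2 + 54.5 + 62.4 + 64.3 + 58.5 + 54.7 + 59.7 + 62.6)/10 = 59.3800
Numerator Σ_{t=1}^{9}(y_t−ȳ)(y_{t+1}−ȳ) = 12.2036
Denominator Σ(y_t−ȳ)² = 102.7360
r_1 = 12.2036 / 102.7360 = 0.119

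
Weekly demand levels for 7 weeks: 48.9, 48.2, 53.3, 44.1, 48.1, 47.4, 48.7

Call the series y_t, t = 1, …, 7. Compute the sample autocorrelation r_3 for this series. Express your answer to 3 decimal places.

-0.190

Mean ȳ = (48.9 + 48.2 + 53.3 + 44.1 + 48.1 + 47.4 + 48.7)/7 = 48.3857
Σ(y_t−ȳ)(y_{t+3}−ȳ) = (-2.2041) + (0.0531) + (-4.8441) + (-1.3469) = -8.3420
Denominator Σ(y_t−ȳ)² = 43.9686
r_3 = -8.3420 / 43.9686 = -0.190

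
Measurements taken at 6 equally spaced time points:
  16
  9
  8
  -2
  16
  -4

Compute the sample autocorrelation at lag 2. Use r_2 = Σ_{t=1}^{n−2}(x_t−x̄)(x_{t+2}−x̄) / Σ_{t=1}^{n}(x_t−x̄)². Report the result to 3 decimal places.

0.272

Mean x̄ = (16 + 9 + 8 − 2 + 16 − 4)/6 = 7.1667
Deviations from mean: 8.8333, 1.8333, 0.8333, -9.1667, 8.8333, -11.1667
Numerator Σ_{t=1}^{4}(x_t−x̄)(x_{t+2}−x̄) = 100.2778
Denominator Σ(x_t−x̄)² = 368.8333
r_2 = 100.2778 / 368.8333 = 0.272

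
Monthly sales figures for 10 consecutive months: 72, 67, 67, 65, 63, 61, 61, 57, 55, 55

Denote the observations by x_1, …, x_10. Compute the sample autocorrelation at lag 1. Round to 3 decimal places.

0.640

Mean x̄ = (72 + 67 + 67 + 65 + 63 + 61 + 61 + 57 + 55 + 55)/10 = 62.3000
Numerator Σ_{t=1}^{9}(x_t−x̄)(x_{t+1}−x̄) = 181.9100
Denominator Σ(x_t−x̄)² = 284.1000
r_1 = 181.9100 / 284.1000 = 0.640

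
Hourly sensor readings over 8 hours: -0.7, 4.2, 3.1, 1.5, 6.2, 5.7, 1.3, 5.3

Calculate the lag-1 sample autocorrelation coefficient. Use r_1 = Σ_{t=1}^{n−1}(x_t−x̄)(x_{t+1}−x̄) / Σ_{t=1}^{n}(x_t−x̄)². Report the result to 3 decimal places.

Mean x̄ = (-0.7 + 4.2 + 3.1 + 1.5 + 6.2 + 5.7 + 1.3 + 5.3)/8 = 3.3250
Deviations from mean: -4.0250, 0.8750, -0.2250, -1.8250, 2.8750, 2.3750, -2.0250, 1.9750
Numerator Σ_{t=1}^{7}(x_t−x̄)(x_{t+1}−x̄) = -10.5356
Denominator Σ(x_t−x̄)² = 42.2550
r_1 = -10.5356 / 42.2550 = -0.249

-0.249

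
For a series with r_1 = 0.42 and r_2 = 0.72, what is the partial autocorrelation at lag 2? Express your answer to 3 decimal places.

0.660

φ_{22} = (r_2 − r_1²) / (1 − r_1²)
r_1² = (0.42)² = 0.1764
Numerator = 0.72 − 0.1764 = 0.5436; denominator = 1 − 0.1764 = 0.8236
φ_{22} = 0.5436 / 0.8236 = 0.660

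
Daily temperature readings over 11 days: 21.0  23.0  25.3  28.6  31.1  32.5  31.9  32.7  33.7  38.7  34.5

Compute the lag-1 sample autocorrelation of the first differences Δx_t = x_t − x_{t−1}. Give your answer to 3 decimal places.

First differences Δx: 2.0, 2.3, 3.3, 2.5, 1.4, -0.6, 0.8, 1.0, 5.0, -4.2
Mean of differences = 1.3500
Numerator Σ(Δx_t−Δx̄)(Δx_{t+1}−Δx̄) = -15.5975
Denominator Σ(Δx_t−Δx̄)² = 54.8050
r_1(Δx) = -15.5975 / 54.8050 = -0.285

-0.285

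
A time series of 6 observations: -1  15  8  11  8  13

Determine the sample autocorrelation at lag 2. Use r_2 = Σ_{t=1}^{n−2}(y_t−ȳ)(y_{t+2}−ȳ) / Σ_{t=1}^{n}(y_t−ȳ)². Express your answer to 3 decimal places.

Mean ȳ = (-1 + 15 + 8 + 11 + 8 + 13)/6 = 9.0000
Deviations from mean: -10.0000, 6.0000, -1.0000, 2.0000, -1.0000, 4.0000
Numerator Σ_{t=1}^{4}(y_t−ȳ)(y_{t+2}−ȳ) = 31.0000
Denominator Σ(y_t−ȳ)² = 158.0000
r_2 = 31.0000 / 158.0000 = 0.196

0.196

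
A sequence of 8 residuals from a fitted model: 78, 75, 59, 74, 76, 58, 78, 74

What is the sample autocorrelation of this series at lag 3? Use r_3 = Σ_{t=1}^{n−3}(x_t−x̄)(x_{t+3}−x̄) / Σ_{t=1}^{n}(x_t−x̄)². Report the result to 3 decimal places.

Mean x̄ = (78 + 75 + 59 + 74 + 76 + 58 + 78 + 74)/8 = 71.5000
Deviations from mean: 6.5000, 3.5000, -12.5000, 2.5000, 4.5000, -13.5000, 6.5000, 2.5000
Numerator Σ_{t=1}^{5}(x_t−x̄)(x_{t+3}−x̄) = 228.2500
Denominator Σ(x_t−x̄)² = 468.0000
r_3 = 228.2500 / 468.0000 = 0.488

0.488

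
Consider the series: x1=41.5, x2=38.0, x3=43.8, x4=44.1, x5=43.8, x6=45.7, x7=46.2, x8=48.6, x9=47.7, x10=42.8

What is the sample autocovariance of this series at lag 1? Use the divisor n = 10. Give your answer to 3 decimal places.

4.091

Mean x̄ = (41.5 + 38.0 + 43.8 + 44.1 + 43.8 + 45.7 + 46.2 + 48.6 + 47.7 + 42.8)/10 = 44.2200
Σ_{t=1}^{9}(x_t−x̄)(x_{t+1}−x̄) = 40.9136
γ_1 = 40.9136 / 10 = 4.091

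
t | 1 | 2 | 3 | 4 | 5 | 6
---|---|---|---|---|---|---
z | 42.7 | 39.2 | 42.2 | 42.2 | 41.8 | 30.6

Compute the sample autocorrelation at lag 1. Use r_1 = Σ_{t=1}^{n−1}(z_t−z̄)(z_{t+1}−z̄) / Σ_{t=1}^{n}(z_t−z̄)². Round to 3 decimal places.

Mean z̄ = (42.7 + 39.2 + 42.2 + 42.2 + 41.8 + 30.6)/6 = 39.7833
Deviations from mean: 2.9167, -0.5833, 2.4167, 2.4167, 2.0167, -9.1833
Numerator Σ_{t=1}^{5}(z_t−z̄)(z_{t+1}−z̄) = -10.9169
Denominator Σ(z_t−z̄)² = 108.9283
r_1 = -10.9169 / 108.9283 = -0.100

-0.100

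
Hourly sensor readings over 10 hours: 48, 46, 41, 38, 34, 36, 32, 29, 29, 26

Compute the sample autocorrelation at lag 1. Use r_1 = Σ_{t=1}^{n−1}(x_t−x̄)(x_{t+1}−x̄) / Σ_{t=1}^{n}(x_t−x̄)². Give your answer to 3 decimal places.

0.657

Mean x̄ = (48 + 46 + 41 + 38 + 34 + 36 + 32 + 29 + 29 + 26)/10 = 35.9000
Numerator Σ_{t=1}^{9}(x_t−x̄)(x_{t+1}−x̄) = 322.6900
Denominator Σ(x_t−x̄)² = 490.9000
r_1 = 322.6900 / 490.9000 = 0.657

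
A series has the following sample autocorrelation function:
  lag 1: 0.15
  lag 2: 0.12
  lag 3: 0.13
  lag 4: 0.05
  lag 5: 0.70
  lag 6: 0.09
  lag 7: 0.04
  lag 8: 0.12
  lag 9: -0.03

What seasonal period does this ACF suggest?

The largest autocorrelation is r_5 = 0.70; the remaining lags stay at or below 0.15.
The dominant spike at lag 5 indicates a seasonal period of 5.

5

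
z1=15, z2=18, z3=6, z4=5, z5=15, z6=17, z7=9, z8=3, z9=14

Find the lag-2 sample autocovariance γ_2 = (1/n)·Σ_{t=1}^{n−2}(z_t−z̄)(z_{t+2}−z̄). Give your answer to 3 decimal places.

Mean z̄ = (15 + 18 + 6 + 5 + 15 + 17 + 9 + 3 + 14)/9 = 11.3333
Σ_{t=1}^{7}(z_t−z̄)(z_{t+2}−z̄) = -179.2222
γ_2 = -179.2222 / 9 = -19.914

-19.914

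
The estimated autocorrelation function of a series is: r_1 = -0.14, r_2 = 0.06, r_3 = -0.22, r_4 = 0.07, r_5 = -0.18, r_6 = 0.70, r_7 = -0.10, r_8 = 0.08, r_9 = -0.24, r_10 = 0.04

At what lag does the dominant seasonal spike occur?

6

The largest autocorrelation is r_6 = 0.70; the remaining lags stay at or below 0.08.
The dominant spike at lag 6 indicates a seasonal period of 6.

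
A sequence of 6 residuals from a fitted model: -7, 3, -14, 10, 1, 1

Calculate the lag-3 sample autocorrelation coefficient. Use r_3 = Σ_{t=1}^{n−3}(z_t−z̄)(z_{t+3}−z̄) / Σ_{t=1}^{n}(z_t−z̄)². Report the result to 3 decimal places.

Mean z̄ = (-7 + 3 − 14 + 10 + 1 + 1)/6 = -1.0000
Deviations from mean: -6.0000, 4.0000, -13.0000, 11.0000, 2.0000, 2.0000
Σ(z_t−z̄)(z_{t+3}−z̄) = (-66.0000) + (8.0000) + (-26.0000) = -84.0000
Denominator Σ(z_t−z̄)² = 350.0000
r_3 = -84.0000 / 350.0000 = -0.240

-0.240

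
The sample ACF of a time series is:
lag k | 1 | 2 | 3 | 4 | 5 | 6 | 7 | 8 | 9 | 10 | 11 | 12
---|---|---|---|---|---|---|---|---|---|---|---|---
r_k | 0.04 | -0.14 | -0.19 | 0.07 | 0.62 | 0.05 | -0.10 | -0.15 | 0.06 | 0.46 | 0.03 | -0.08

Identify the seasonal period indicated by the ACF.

The largest autocorrelation is r_5 = 0.62, with a weaker echo at lag 10 (0.46); the remaining lags stay at or below 0.07.
The dominant spike at lag 5 indicates a seasonal period of 5.

5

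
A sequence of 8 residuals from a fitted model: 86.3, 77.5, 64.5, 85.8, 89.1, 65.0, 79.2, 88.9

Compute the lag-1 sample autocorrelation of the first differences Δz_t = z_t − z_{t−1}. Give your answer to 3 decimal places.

First differences Δz: -8.8, -13.0, 21.3, 3.3, -24.1, 14.2, 9.7
Mean of differences = 0.3714
Numerator Σ(Δz_t−Δz̄)(Δz_{t+1}−Δz̄) = -376.9894
Denominator Σ(Δz_t−Δz̄)² = 1586.5943
r_1(Δz) = -376.9894 / 1586.5943 = -0.238

-0.238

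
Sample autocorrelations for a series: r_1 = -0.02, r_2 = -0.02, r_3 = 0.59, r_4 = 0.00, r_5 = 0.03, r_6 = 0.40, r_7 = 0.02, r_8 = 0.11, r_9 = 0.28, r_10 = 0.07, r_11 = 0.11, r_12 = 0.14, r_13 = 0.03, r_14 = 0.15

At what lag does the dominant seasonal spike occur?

3

The largest autocorrelation is r_3 = 0.59, with weaker echoes at lags 6 (0.40) and 9 (0.28); the remaining lags stay at or below 0.15.
The dominant spike at lag 3 indicates a seasonal period of 3.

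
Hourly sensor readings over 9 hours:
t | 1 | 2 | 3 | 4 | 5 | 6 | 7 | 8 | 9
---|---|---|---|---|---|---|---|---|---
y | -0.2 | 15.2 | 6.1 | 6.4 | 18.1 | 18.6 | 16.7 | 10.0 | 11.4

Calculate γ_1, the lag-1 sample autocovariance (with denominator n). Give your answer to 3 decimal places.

Mean ȳ = (-0.2 + 15.2 + 6.1 + 6.4 + 18.1 + 18.6 + 16.7 + 10.0 + 11.4)/9 = 11.3667
Σ_{t=1}^{8}(y_t−ȳ)(y_{t+1}−ȳ) = 8.1356
γ_1 = 8.1356 / 9 = 0.904

0.904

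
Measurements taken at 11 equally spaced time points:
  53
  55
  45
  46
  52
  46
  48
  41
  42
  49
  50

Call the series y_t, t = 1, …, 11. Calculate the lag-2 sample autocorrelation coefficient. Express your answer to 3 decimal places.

Mean ȳ = (53 + 55 + 45 + 46 + 52 + 46 + 48 + 41 + 42 + 49 + 50)/11 = 47.9091
Numerator Σ_{t=1}^{9}(y_t−ȳ)(y_{t+2}−ȳ) = -43.4711
Denominator Σ(y_t−ȳ)² = 196.9091
r_2 = -43.4711 / 196.9091 = -0.221

-0.221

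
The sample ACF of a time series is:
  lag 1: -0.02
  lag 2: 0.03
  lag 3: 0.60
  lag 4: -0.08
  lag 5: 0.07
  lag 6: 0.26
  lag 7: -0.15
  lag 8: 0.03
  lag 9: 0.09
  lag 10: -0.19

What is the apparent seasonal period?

3

The largest autocorrelation is r_3 = 0.60, with a weaker echo at lag 6 (0.26); the remaining lags stay at or below 0.09.
The dominant spike at lag 3 indicates a seasonal period of 3.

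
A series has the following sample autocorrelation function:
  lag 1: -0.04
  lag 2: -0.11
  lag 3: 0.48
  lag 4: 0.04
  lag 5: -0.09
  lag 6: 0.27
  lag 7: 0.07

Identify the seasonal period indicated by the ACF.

The largest autocorrelation is r_3 = 0.48, with a weaker echo at lag 6 (0.27); the remaining lags stay at or below 0.07.
The dominant spike at lag 3 indicates a seasonal period of 3.

3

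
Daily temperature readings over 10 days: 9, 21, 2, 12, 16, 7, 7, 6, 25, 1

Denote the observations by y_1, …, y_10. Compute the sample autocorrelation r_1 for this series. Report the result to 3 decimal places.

Mean ȳ = (9 + 21 + 2 + 12 + 16 + 7 + 7 + 6 + 25 + 1)/10 = 10.6000
Numerator Σ_{t=1}^{9}(y_t−ȳ)(y_{t+1}−ȳ) = -304.9600
Denominator Σ(y_t−ȳ)² = 562.4000
r_1 = -304.9600 / 562.4000 = -0.542

-0.542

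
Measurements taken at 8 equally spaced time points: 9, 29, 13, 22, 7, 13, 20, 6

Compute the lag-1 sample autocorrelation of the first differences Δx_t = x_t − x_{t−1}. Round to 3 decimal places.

First differences Δx: 20, -16, 9, -15, 6, 7, -14
Mean of differences = -0.4286
Numerator Σ(Δx_t−Δx̄)(Δx_{t+1}−Δx̄) = -749.0408
Denominator Σ(Δx_t−Δx̄)² = 1241.7143
r_1(Δx) = -749.0408 / 1241.7143 = -0.603

-0.603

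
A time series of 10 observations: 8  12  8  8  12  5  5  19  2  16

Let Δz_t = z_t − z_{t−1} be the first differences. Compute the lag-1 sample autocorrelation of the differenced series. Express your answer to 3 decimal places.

First differences Δz: 4, -4, 0, 4, -7, 0, 14, -17, 14
Mean of differences = 0.8889
Numerator Σ(Δz_t−Δz̄)(Δz_{t+1}−Δz̄) = -511.9012
Denominator Σ(Δz_t−Δz̄)² = 770.8889
r_1(Δz) = -511.9012 / 770.8889 = -0.664

-0.664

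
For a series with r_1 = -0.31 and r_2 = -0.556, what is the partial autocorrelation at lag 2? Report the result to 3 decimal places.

φ_{22} = (r_2 − r_1²) / (1 − r_1²)
r_1² = (-0.31)² = 0.0961
Numerator = -0.556 − 0.0961 = -0.6521; denominator = 1 − 0.0961 = 0.9039
φ_{22} = -0.6521 / 0.9039 = -0.721

-0.721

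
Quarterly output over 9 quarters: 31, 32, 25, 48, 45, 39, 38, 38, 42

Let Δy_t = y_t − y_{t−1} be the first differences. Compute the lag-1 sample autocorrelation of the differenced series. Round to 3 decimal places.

First differences Δy: 1, -7, 23, -3, -6, -1, 0, 4
Mean of differences = 1.3750
Numerator Σ(Δy_t−Δȳ)(Δy_{t+1}−Δȳ) = -223.1406
Denominator Σ(Δy_t−Δȳ)² = 625.8750
r_1(Δy) = -223.1406 / 625.8750 = -0.357

-0.357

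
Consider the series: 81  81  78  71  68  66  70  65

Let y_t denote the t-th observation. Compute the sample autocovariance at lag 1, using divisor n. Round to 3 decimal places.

22.719

Mean ȳ = (81 + 81 + 78 + 71 + 68 + 66 + 70 + 65)/8 = 72.5000
Σ_{t=1}^{7}(y_t−ȳ)(y_{t+1}−ȳ) = 181.7500
γ_1 = 181.7500 / 8 = 22.719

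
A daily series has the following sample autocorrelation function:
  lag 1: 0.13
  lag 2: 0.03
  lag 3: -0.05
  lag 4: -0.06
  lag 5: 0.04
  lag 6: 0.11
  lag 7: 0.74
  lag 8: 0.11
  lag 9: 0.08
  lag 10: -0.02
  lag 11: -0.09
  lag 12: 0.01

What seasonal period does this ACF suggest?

7

The largest autocorrelation is r_7 = 0.74; the remaining lags stay at or below 0.13.
The dominant spike at lag 7 indicates a seasonal period of 7.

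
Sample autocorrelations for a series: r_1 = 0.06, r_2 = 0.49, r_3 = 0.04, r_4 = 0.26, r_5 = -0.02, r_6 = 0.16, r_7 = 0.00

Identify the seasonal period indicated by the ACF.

The largest autocorrelation is r_2 = 0.49, with weaker echoes at lags 4 (0.26) and 6 (0.16); the remaining lags stay at or below 0.06.
The dominant spike at lag 2 indicates a seasonal period of 2.

2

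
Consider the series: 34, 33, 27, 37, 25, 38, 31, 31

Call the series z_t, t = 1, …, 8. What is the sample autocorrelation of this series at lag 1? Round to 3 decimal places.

-0.775

Mean z̄ = (34 + 33 + 27 + 37 + 25 + 38 + 31 + 31)/8 = 32.0000
Numerator Σ_{t=1}^{7}(z_t−z̄)(z_{t+1}−z̄) = -110.0000
Denominator Σ(z_t−z̄)² = 142.0000
r_1 = -110.0000 / 142.0000 = -0.775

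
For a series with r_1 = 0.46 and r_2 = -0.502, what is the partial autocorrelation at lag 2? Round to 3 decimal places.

φ_{22} = (r_2 − r_1²) / (1 − r_1²)
r_1² = (0.46)² = 0.2116
Numerator = -0.502 − 0.2116 = -0.7136; denominator = 1 − 0.2116 = 0.7884
φ_{22} = -0.7136 / 0.7884 = -0.905

-0.905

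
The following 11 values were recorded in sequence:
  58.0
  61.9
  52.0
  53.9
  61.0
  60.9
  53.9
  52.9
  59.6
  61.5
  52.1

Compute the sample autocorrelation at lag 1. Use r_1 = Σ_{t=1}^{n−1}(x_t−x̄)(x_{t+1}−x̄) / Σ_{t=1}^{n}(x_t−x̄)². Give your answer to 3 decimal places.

Mean x̄ = (58.0 + 61.9 + 52.0 + 53.9 + 61.0 + 60.9 + 53.9 + 52.9 + 59.6 + 61.5 + 52.1)/11 = 57.0636
Numerator Σ_{t=1}^{10}(x_t−x̄)(x_{t+1}−x̄) = -21.5868
Denominator Σ(x_t−x̄)² = 168.2255
r_1 = -21.5868 / 168.2255 = -0.128

-0.128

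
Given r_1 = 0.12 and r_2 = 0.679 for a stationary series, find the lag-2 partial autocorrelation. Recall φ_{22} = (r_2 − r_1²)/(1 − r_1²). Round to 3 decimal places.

0.674

φ_{22} = (r_2 − r_1²) / (1 − r_1²)
r_1² = (0.12)² = 0.0144
Numerator = 0.679 − 0.0144 = 0.6646; denominator = 1 − 0.0144 = 0.9856
φ_{22} = 0.6646 / 0.9856 = 0.674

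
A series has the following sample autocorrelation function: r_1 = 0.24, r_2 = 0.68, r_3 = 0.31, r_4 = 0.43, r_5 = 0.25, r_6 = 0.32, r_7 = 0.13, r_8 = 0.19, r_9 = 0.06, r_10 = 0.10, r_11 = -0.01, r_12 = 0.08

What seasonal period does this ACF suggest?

The largest autocorrelation is r_2 = 0.68, with weaker echoes at lags 4 (0.43) and 6 (0.32); the remaining lags stay at or below 0.31.
The dominant spike at lag 2 indicates a seasonal period of 2.

2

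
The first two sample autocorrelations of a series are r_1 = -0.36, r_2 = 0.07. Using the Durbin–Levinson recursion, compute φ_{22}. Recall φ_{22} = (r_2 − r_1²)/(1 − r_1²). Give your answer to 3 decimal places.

φ_{22} = (r_2 − r_1²) / (1 − r_1²)
r_1² = (-0.36)² = 0.1296
Numerator = 0.07 − 0.1296 = -0.0596; denominator = 1 − 0.1296 = 0.8704
φ_{22} = -0.0596 / 0.8704 = -0.068

-0.068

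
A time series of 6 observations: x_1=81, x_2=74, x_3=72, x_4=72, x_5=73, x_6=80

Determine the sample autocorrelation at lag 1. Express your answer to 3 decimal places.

Mean x̄ = (81 + 74 + 72 + 72 + 73 + 80)/6 = 75.3333
Deviations from mean: 5.6667, -1.3333, -3.3333, -3.3333, -2.3333, 4.6667
Σ(x_t−x̄)(x_{t+1}−x̄) = (-7.5556) + (4.4444) + (11.1111) + (7.7778) + (-10.8889) = 4.8889
Denominator Σ(x_t−x̄)² = 83.3333
r_1 = 4.8889 / 83.3333 = 0.059

0.059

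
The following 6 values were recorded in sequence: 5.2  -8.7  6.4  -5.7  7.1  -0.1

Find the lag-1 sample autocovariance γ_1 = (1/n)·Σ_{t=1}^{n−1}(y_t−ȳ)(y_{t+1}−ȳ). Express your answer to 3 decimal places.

-29.740

Mean ȳ = (5.2 − 8.7 + 6.4 − 5.7 + 7.1 − 0.1)/6 = 0.7000
Σ_{t=1}^{5}(y_t−ȳ)(y_{t+1}−ȳ) = -178.4400
γ_1 = -178.4400 / 6 = -29.740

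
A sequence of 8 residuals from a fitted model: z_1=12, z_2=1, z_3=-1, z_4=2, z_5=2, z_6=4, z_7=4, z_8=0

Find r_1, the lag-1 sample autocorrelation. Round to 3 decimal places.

Mean z̄ = (12 + 1 − 1 + 2 + 2 + 4 + 4 + 0)/8 = 3.0000
Σ(z_t−z̄)(z_{t+1}−z̄) = (-18.0000) + (8.0000) + (4.0000) + (1.0000) + (-1.0000) + (1.0000) + (-3.0000) = -8.0000
Denominator Σ(z_t−z̄)² = 114.0000
r_1 = -8.0000 / 114.0000 = -0.070

-0.070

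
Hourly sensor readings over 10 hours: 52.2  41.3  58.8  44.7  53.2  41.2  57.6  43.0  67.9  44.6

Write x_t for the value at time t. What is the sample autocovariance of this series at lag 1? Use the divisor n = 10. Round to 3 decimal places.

-53.317

Mean x̄ = (52.2 + 41.3 + 58.8 + 44.7 + 53.2 + 41.2 + 57.6 + 43.0 + 67.9 + 44.6)/10 = 50.4500
Σ_{t=1}^{9}(x_t−x̄)(x_{t+1}−x̄) = -533.1675
γ_1 = -533.1675 / 10 = -53.317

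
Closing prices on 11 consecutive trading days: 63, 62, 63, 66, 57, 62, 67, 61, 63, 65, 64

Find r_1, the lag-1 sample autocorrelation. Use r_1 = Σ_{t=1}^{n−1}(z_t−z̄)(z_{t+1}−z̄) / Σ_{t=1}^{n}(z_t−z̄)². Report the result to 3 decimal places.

Mean z̄ = (63 + 62 + 63 + 66 + 57 + 62 + 67 + 61 + 63 + 65 + 64)/11 = 63.0000
Numerator Σ_{t=1}^{10}(z_t−z̄)(z_{t+1}−z̄) = -22.0000
Denominator Σ(z_t−z̄)² = 72.0000
r_1 = -22.0000 / 72.0000 = -0.306

-0.306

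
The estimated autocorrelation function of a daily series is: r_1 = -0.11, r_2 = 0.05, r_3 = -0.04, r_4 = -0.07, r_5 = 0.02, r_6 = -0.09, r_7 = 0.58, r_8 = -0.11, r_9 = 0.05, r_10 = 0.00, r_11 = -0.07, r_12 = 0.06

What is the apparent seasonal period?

7

The largest autocorrelation is r_7 = 0.58; the remaining lags stay at or below 0.06.
The dominant spike at lag 7 indicates a seasonal period of 7.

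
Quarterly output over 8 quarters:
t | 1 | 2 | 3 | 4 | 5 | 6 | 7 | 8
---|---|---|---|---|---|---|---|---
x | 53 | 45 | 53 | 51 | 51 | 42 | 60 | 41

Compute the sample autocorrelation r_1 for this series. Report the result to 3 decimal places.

-0.706

Mean x̄ = (53 + 45 + 53 + 51 + 51 + 42 + 60 + 41)/8 = 49.5000
Deviations from mean: 3.5000, -4.5000, 3.5000, 1.5000, 1.5000, -7.5000, 10.5000, -8.5000
Σ(x_t−x̄)(x_{t+1}−x̄) = (-15.7500) + (-15.7500) + (5.2500) + (2.2500) + (-11.2500) + (-78.7500) + (-89.2500) = -203.2500
Denominator Σ(x_t−x̄)² = 288.0000
r_1 = -203.2500 / 288.0000 = -0.706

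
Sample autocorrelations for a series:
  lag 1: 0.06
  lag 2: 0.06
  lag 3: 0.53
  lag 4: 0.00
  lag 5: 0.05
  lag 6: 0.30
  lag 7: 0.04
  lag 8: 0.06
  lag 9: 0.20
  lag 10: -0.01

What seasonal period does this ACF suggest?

The largest autocorrelation is r_3 = 0.53, with weaker echoes at lags 6 (0.30) and 9 (0.20); the remaining lags stay at or below 0.06.
The dominant spike at lag 3 indicates a seasonal period of 3.

3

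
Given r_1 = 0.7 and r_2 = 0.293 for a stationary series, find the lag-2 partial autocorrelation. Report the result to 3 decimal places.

-0.386

φ_{22} = (r_2 − r_1²) / (1 − r_1²)
r_1² = (0.7)² = 0.49
Numerator = 0.293 − 0.4900 = -0.1970; denominator = 1 − 0.4900 = 0.5100
φ_{22} = -0.1970 / 0.5100 = -0.386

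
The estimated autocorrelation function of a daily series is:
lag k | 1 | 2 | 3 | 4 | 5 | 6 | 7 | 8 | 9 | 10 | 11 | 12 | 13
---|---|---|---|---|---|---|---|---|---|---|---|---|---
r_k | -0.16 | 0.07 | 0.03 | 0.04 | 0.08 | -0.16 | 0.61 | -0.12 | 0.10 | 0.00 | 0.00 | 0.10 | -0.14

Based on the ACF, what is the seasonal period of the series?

7

The largest autocorrelation is r_7 = 0.61; the remaining lags stay at or below 0.10.
The dominant spike at lag 7 indicates a seasonal period of 7.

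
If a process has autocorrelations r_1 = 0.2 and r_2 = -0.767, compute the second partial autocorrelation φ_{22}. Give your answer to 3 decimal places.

-0.841

φ_{22} = (r_2 − r_1²) / (1 − r_1²)
r_1² = (0.2)² = 0.04
Numerator = -0.767 − 0.0400 = -0.8070; denominator = 1 − 0.0400 = 0.9600
φ_{22} = -0.8070 / 0.9600 = -0.841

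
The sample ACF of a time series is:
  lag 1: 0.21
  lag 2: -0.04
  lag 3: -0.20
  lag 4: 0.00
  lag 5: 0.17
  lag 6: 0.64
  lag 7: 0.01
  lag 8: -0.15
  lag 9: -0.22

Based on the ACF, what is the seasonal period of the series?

6

The largest autocorrelation is r_6 = 0.64; the remaining lags stay at or below 0.21.
The dominant spike at lag 6 indicates a seasonal period of 6.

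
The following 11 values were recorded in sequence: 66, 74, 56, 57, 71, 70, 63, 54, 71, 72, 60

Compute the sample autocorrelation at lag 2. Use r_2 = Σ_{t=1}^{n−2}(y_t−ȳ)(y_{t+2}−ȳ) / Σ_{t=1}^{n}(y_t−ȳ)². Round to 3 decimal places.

Mean ȳ = (66 + 74 + 56 + 57 + 71 + 70 + 63 + 54 + 71 + 72 + 60)/11 = 64.9091
Numerator Σ_{t=1}^{9}(y_t−ȳ)(y_{t+2}−ȳ) = -362.1983
Denominator Σ(y_t−ȳ)² = 522.9091
r_2 = -362.1983 / 522.9091 = -0.693

-0.693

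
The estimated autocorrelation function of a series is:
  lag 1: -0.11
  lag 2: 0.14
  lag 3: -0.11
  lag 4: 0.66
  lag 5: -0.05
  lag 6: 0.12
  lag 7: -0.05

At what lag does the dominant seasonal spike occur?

The largest autocorrelation is r_4 = 0.66; the remaining lags stay at or below 0.14.
The dominant spike at lag 4 indicates a seasonal period of 4.

4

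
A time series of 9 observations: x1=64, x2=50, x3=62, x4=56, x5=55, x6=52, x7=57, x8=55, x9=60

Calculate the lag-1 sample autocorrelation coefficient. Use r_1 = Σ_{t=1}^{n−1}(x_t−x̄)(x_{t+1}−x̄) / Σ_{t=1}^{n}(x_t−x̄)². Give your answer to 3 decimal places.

-0.518

Mean x̄ = (64 + 50 + 62 + 56 + 55 + 52 + 57 + 55 + 60)/9 = 56.7778
Numerator Σ_{t=1}^{8}(x_t−x̄)(x_{t+1}−x̄) = -85.7160
Denominator Σ(x_t−x̄)² = 165.5556
r_1 = -85.7160 / 165.5556 = -0.518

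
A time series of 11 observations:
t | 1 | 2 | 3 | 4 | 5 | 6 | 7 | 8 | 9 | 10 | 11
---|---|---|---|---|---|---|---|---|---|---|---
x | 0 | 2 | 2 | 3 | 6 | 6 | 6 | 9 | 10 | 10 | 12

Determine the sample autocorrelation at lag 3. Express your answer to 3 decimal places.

Mean x̄ = (0 + 2 + 2 + 3 + 6 + 6 + 6 + 9 + 10 + 10 + 12)/11 = 6.0000
Numerator Σ_{t=1}^{8}(x_t−x̄)(x_{t+3}−x̄) = 36.0000
Denominator Σ(x_t−x̄)² = 154.0000
r_3 = 36.0000 / 154.0000 = 0.234

0.234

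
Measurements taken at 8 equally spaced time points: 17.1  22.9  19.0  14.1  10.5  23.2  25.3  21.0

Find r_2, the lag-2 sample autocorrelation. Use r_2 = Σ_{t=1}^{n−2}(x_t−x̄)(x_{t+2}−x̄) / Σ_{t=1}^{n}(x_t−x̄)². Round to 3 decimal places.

-0.474

Mean x̄ = (17.1 + 22.9 + 19.0 + 14.1 + 10.5 + 23.2 + 25.3 + 21.0)/8 = 19.1375
Deviations from mean: -2.0375, 3.7625, -0.1375, -5.0375, -8.6375, 4.0625, 6.1625, 1.8625
Σ(x_t−x̄)(x_{t+2}−x̄) = (0.2802) + (-18.9536) + (1.1877) + (-20.4648) + (-53.2286) + (7.5664) = -83.6128
Denominator Σ(x_t−x̄)² = 176.2588
r_2 = -83.6128 / 176.2588 = -0.474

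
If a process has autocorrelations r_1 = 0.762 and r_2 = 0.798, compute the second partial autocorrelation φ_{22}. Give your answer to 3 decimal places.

0.518

φ_{22} = (r_2 − r_1²) / (1 − r_1²)
r_1² = (0.762)² = 0.580644
Numerator = 0.798 − 0.5806 = 0.2174; denominator = 1 − 0.5806 = 0.4194
φ_{22} = 0.2174 / 0.4194 = 0.518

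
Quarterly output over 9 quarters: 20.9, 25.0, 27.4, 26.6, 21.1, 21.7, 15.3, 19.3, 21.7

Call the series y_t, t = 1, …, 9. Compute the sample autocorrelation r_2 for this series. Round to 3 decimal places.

0.090

Mean ȳ = (20.9 + 25.0 + 27.4 + 26.6 + 21.1 + 21.7 + 15.3 + 19.3 + 21.7)/9 = 22.1111
Σ(y_t−ȳ)(y_{t+2}−ȳ) = (-6.4054) + (12.9679) + (-5.3477) + (-1.8454) + (6.8868) + (1.1557) + (2.8001) = 10.2120
Denominator Σ(y_t−ȳ)² = 113.5889
r_2 = 10.2120 / 113.5889 = 0.090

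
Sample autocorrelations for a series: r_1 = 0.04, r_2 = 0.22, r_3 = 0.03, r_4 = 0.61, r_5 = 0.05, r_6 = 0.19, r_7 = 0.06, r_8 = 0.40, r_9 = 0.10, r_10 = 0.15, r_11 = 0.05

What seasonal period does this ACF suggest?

The largest autocorrelation is r_4 = 0.61, with a weaker echo at lag 8 (0.40); the remaining lags stay at or below 0.22.
The dominant spike at lag 4 indicates a seasonal period of 4.

4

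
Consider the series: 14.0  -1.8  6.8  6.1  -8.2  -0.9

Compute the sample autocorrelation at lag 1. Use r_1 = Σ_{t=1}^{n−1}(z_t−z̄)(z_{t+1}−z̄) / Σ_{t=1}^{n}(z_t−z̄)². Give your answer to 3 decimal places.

-0.173

Mean z̄ = (14.0 − 1.8 + 6.8 + 6.1 − 8.2 − 0.9)/6 = 2.6667
Deviations from mean: 11.3333, -4.4667, 4.1333, 3.4333, -10.8667, -3.5667
Numerator Σ_{t=1}^{5}(z_t−z̄)(z_{t+1}−z̄) = -53.4444
Denominator Σ(z_t−z̄)² = 308.0733
r_1 = -53.4444 / 308.0733 = -0.173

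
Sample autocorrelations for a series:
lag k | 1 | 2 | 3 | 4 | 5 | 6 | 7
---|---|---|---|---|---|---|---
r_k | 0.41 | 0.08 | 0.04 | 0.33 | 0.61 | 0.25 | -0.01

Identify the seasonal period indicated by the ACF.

5

The largest autocorrelation is r_5 = 0.61; the remaining lags stay at or below 0.41. The elevated value at lag 1 (0.41), dropping to 0.08 at lag 2, reflects decaying short-term dependence rather than seasonality.
The dominant spike at lag 5 indicates a seasonal period of 5.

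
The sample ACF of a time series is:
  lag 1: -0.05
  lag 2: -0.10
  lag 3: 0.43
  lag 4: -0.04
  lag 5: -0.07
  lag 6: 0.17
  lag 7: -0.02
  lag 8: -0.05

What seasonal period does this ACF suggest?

3

The largest autocorrelation is r_3 = 0.43, with a weaker echo at lag 6 (0.17); the remaining lags stay at or below -0.02.
The dominant spike at lag 3 indicates a seasonal period of 3.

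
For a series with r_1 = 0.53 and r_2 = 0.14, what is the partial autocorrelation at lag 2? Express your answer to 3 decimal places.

φ_{22} = (r_2 − r_1²) / (1 − r_1²)
r_1² = (0.53)² = 0.2809
Numerator = 0.14 − 0.2809 = -0.1409; denominator = 1 − 0.2809 = 0.7191
φ_{22} = -0.1409 / 0.7191 = -0.196

-0.196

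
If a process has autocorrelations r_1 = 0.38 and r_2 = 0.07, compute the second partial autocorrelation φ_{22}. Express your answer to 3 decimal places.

-0.087

φ_{22} = (r_2 − r_1²) / (1 − r_1²)
r_1² = (0.38)² = 0.1444
Numerator = 0.07 − 0.1444 = -0.0744; denominator = 1 − 0.1444 = 0.8556
φ_{22} = -0.0744 / 0.8556 = -0.087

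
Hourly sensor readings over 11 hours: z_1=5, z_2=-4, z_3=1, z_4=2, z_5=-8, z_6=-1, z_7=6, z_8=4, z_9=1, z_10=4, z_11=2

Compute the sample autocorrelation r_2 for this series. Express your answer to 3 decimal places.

-0.286

Mean z̄ = (5 − 4 + 1 + 2 − 8 − 1 + 6 + 4 + 1 + 4 + 2)/11 = 1.0909
Numerator Σ_{t=1}^{9}(z_t−z̄)(z_{t+2}−z̄) = -48.8347
Denominator Σ(z_t−z̄)² = 170.9091
r_2 = -48.8347 / 170.9091 = -0.286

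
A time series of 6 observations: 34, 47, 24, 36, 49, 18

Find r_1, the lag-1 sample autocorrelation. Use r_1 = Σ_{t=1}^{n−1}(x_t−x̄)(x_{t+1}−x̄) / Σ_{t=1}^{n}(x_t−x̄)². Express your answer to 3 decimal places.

Mean x̄ = (34 + 47 + 24 + 36 + 49 + 18)/6 = 34.6667
Deviations from mean: -0.6667, 12.3333, -10.6667, 1.3333, 14.3333, -16.6667
Σ(x_t−x̄)(x_{t+1}−x̄) = (-8.2222) + (-131.5556) + (-14.2222) + (19.1111) + (-238.8889) = -373.7778
Denominator Σ(x_t−x̄)² = 751.3333
r_1 = -373.7778 / 751.3333 = -0.497

-0.497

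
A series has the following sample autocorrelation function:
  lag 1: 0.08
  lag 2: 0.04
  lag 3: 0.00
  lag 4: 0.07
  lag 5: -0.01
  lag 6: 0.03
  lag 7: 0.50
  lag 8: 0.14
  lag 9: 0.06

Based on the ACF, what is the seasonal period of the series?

The largest autocorrelation is r_7 = 0.50; the remaining lags stay at or below 0.14.
The dominant spike at lag 7 indicates a seasonal period of 7.

7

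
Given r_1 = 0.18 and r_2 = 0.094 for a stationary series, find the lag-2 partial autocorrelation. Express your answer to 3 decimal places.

0.064

φ_{22} = (r_2 − r_1²) / (1 − r_1²)
r_1² = (0.18)² = 0.0324
Numerator = 0.094 − 0.0324 = 0.0616; denominator = 1 − 0.0324 = 0.9676
φ_{22} = 0.0616 / 0.9676 = 0.064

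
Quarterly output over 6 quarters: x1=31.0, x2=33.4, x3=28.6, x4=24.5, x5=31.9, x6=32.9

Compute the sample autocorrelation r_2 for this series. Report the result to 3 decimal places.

-0.650

Mean x̄ = (31.0 + 33.4 + 28.6 + 24.5 + 31.9 + 32.9)/6 = 30.3833
Numerator Σ_{t=1}^{4}(x_t−x̄)(x_{t+2}−x̄) = -36.3589
Denominator Σ(x_t−x̄)² = 55.9083
r_2 = -36.3589 / 55.9083 = -0.650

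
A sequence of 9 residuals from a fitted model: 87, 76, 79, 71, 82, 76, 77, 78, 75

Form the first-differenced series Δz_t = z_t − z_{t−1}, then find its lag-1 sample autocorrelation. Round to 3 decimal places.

First differences Δz: -11, 3, -8, 11, -6, 1, 1, -3
Mean of differences = -1.5000
Numerator Σ(Δz_t−Δz̄)(Δz_{t+1}−Δz̄) = -218.2500
Denominator Σ(Δz_t−Δz̄)² = 344.0000
r_1(Δz) = -218.2500 / 344.0000 = -0.634

-0.634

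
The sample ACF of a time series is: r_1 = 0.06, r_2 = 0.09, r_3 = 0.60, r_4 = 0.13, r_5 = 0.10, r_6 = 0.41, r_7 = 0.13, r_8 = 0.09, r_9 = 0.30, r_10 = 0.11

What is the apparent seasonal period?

3

The largest autocorrelation is r_3 = 0.60, with weaker echoes at lags 6 (0.41) and 9 (0.30); the remaining lags stay at or below 0.13.
The dominant spike at lag 3 indicates a seasonal period of 3.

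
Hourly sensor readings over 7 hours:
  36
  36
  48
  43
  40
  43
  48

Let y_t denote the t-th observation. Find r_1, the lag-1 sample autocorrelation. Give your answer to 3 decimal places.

0.053

Mean ȳ = (36 + 36 + 48 + 43 + 40 + 43 + 48)/7 = 42.0000
Deviations from mean: -6.0000, -6.0000, 6.0000, 1.0000, -2.0000, 1.0000, 6.0000
Σ(y_t−ȳ)(y_{t+1}−ȳ) = (36.0000) + (-36.0000) + (6.0000) + (-2.0000) + (-2.0000) + (6.0000) = 8.0000
Denominator Σ(y_t−ȳ)² = 150.0000
r_1 = 8.0000 / 150.0000 = 0.053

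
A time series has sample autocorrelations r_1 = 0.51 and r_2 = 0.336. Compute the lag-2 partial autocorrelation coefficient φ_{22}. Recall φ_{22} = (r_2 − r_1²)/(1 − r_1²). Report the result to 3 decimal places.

0.103

φ_{22} = (r_2 − r_1²) / (1 − r_1²)
r_1² = (0.51)² = 0.2601
Numerator = 0.336 − 0.2601 = 0.0759; denominator = 1 − 0.2601 = 0.7399
φ_{22} = 0.0759 / 0.7399 = 0.103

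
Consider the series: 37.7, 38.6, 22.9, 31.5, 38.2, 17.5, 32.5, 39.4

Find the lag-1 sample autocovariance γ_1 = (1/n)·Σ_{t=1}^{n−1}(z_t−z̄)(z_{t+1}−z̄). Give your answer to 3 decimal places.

-13.927

Mean z̄ = (37.7 + 38.6 + 22.9 + 31.5 + 38.2 + 17.5 + 32.5 + 39.4)/8 = 32.2875
Σ_{t=1}^{7}(z_t−z̄)(z_{t+1}−z̄) = -111.4177
γ_1 = -111.4177 / 8 = -13.927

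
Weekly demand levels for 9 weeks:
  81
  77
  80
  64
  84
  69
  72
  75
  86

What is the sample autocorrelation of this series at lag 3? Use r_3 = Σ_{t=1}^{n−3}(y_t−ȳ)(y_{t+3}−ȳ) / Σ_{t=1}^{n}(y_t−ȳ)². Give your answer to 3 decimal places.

Mean ȳ = (81 + 77 + 80 + 64 + 84 + 69 + 72 + 75 + 86)/9 = 76.4444
Σ(y_t−ȳ)(y_{t+3}−ȳ) = (-56.6914) + (4.1975) + (-26.4691) + (55.3086) + (-10.9136) + (-71.1358) = -105.7037
Denominator Σ(y_t−ȳ)² = 414.2222
r_3 = -105.7037 / 414.2222 = -0.255

-0.255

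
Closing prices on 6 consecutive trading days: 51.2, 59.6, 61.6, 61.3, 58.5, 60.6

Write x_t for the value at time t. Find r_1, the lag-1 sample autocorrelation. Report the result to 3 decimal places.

Mean x̄ = (51.2 + 59.6 + 61.6 + 61.3 + 58.5 + 60.6)/6 = 58.8000
Deviations from mean: -7.6000, 0.8000, 2.8000, 2.5000, -0.3000, 1.8000
Σ(x_t−x̄)(x_{t+1}−x̄) = (-6.0800) + (2.2400) + (7.0000) + (-0.7500) + (-0.5400) = 1.8700
Denominator Σ(x_t−x̄)² = 75.8200
r_1 = 1.8700 / 75.8200 = 0.025

0.025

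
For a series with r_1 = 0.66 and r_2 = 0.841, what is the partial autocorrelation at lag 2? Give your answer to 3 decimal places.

φ_{22} = (r_2 − r_1²) / (1 − r_1²)
r_1² = (0.66)² = 0.4356
Numerator = 0.841 − 0.4356 = 0.4054; denominator = 1 − 0.4356 = 0.5644
φ_{22} = 0.4054 / 0.5644 = 0.718

0.718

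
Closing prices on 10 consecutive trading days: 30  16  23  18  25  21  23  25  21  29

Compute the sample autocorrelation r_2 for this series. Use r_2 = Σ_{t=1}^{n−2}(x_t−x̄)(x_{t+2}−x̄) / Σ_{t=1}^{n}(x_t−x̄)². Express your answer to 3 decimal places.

0.305

Mean x̄ = (30 + 16 + 23 + 18 + 25 + 21 + 23 + 25 + 21 + 29)/10 = 23.1000
Numerator Σ_{t=1}^{8}(x_t−x̄)(x_{t+2}−x̄) = 53.2800
Denominator Σ(x_t−x̄)² = 174.9000
r_2 = 53.2800 / 174.9000 = 0.305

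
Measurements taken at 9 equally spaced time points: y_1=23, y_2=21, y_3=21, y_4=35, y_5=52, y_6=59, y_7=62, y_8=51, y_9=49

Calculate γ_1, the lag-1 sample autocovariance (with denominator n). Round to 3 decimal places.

Mean ȳ = (23 + 21 + 21 + 35 + 52 + 59 + 62 + 51 + 49)/9 = 41.4444
Σ_{t=1}^{8}(y_t−ȳ)(y_{t+1}−ȳ) = 1673.5802
γ_1 = 1673.5802 / 9 = 185.953

185.953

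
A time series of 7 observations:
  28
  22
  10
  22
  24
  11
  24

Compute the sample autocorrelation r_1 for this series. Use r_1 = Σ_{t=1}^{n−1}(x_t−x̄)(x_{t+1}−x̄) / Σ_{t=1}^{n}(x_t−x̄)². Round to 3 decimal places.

Mean x̄ = (28 + 22 + 10 + 22 + 24 + 11 + 24)/7 = 20.1429
Deviations from mean: 7.8571, 1.8571, -10.1429, 1.8571, 3.8571, -9.1429, 3.8571
Σ(x_t−x̄)(x_{t+1}−x̄) = (14.5918) + (-18.8367) + (-18.8367) + (7.1633) + (-35.2653) + (-35.2653) = -86.4490
Denominator Σ(x_t−x̄)² = 284.8571
r_1 = -86.4490 / 284.8571 = -0.303

-0.303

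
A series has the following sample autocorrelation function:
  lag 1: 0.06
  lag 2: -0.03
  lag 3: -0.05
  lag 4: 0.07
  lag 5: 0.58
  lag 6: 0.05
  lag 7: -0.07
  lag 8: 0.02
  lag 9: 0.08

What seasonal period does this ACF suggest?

5

The largest autocorrelation is r_5 = 0.58; the remaining lags stay at or below 0.08.
The dominant spike at lag 5 indicates a seasonal period of 5.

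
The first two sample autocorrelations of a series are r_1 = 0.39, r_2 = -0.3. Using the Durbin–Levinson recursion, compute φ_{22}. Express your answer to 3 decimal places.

φ_{22} = (r_2 − r_1²) / (1 − r_1²)
r_1² = (0.39)² = 0.1521
Numerator = -0.3 − 0.1521 = -0.4521; denominator = 1 − 0.1521 = 0.8479
φ_{22} = -0.4521 / 0.8479 = -0.533

-0.533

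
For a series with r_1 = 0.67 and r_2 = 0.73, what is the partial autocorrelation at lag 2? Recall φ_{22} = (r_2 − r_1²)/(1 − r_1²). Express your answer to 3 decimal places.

0.510

φ_{22} = (r_2 − r_1²) / (1 − r_1²)
r_1² = (0.67)² = 0.4489
Numerator = 0.73 − 0.4489 = 0.2811; denominator = 1 − 0.4489 = 0.5511
φ_{22} = 0.2811 / 0.5511 = 0.510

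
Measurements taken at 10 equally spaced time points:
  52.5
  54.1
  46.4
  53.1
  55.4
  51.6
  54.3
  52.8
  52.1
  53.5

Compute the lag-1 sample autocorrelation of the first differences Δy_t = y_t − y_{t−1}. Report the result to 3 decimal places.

First differences Δy: 1.6, -7.7, 6.7, 2.3, -3.8, 2.7, -1.5, -0.7, 1.4
Mean of differences = 0.1111
Numerator Σ(Δy_t−Δȳ)(Δy_{t+1}−Δȳ) = -71.2701
Denominator Σ(Δy_t−Δȳ)² = 138.3489
r_1(Δy) = -71.2701 / 138.3489 = -0.515

-0.515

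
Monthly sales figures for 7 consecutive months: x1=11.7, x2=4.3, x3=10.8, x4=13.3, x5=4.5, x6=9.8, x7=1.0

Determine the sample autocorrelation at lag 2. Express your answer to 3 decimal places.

Mean x̄ = (11.7 + 4.3 + 10.8 + 13.3 + 4.5 + 9.8 + 1.0)/7 = 7.9143
Numerator Σ_{t=1}^{5}(x_t−x̄)(x_{t+2}−x̄) = 15.3696
Denominator Σ(x_t−x̄)² = 127.7486
r_2 = 15.3696 / 127.7486 = 0.120

0.120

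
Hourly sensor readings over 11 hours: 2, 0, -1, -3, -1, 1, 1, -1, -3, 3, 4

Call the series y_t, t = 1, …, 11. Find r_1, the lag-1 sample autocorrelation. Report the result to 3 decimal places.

0.226

Mean ȳ = (2 + 0 − 1 − 3 − 1 + 1 + 1 − 1 − 3 + 3 + 4)/11 = 0.1818
Numerator Σ_{t=1}^{10}(y_t−ȳ)(y_{t+1}−ȳ) = 11.6942
Denominator Σ(y_t−ȳ)² = 51.6364
r_1 = 11.6942 / 51.6364 = 0.226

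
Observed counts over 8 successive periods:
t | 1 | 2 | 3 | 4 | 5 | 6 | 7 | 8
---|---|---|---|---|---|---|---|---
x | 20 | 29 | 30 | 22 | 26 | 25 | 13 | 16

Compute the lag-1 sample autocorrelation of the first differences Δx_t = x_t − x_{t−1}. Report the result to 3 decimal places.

First differences Δx: 9, 1, -8, 4, -1, -12, 3
Mean of differences = -0.5714
Numerator Σ(Δx_t−Δx̄)(Δx_{t+1}−Δx̄) = -68.4694
Denominator Σ(Δx_t−Δx̄)² = 313.7143
r_1(Δx) = -68.4694 / 313.7143 = -0.218

-0.218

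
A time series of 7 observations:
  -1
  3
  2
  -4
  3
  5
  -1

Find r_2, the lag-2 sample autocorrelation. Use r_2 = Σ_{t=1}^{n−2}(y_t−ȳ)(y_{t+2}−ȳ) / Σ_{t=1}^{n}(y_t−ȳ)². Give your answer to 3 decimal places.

-0.586

Mean ȳ = (-1 + 3 + 2 − 4 + 3 + 5 − 1)/7 = 1.0000
Deviations from mean: -2.0000, 2.0000, 1.0000, -5.0000, 2.0000, 4.0000, -2.0000
Numerator Σ_{t=1}^{5}(y_t−ȳ)(y_{t+2}−ȳ) = -34.0000
Denominator Σ(y_t−ȳ)² = 58.0000
r_2 = -34.0000 / 58.0000 = -0.586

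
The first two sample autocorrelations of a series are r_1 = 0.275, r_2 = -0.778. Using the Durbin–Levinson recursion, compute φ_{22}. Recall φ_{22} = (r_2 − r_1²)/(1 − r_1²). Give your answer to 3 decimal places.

φ_{22} = (r_2 − r_1²) / (1 − r_1²)
r_1² = (0.275)² = 0.075625
Numerator = -0.778 − 0.0756 = -0.8536; denominator = 1 − 0.0756 = 0.9244
φ_{22} = -0.8536 / 0.9244 = -0.923

-0.923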